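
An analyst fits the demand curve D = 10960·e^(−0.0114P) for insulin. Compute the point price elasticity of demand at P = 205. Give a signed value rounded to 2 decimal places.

dD/dP = −0.0114·D = -12.0717. At P = 205, D = 1058.92.
Ed = (dD/dP)·(P/D) = (-12.0717) × (205/1058.92) = -2.337

-2.34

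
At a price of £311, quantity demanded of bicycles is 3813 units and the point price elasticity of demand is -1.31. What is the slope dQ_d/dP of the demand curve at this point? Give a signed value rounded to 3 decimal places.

Ed = (dQ_d/dP)·(P/Q_d) ⇒ dQ_d/dP = Ed·Q_d/P = (-1.31)·3813/311 = -16.06118…

-16.061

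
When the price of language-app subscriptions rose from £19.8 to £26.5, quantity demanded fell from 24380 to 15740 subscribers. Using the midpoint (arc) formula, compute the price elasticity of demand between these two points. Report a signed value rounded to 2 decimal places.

%ΔQ = (15740 − 24380) / [(24380 + 15740)/2] = -8640/20060 = -0.430707…
%ΔP = (26.5 − 19.8) / [(19.8 + 26.5)/2] = 6.7/23.15 = 0.289416…
Arc Ed = %ΔQ / %ΔP = (-8640/20060) / (6.7/23.15) = -1.4881…

-1.49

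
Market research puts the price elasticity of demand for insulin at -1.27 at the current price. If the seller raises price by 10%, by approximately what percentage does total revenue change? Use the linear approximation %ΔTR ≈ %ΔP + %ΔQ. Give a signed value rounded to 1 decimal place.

-2.7%

%ΔQ ≈ Ed × %ΔP = (-1.27) × (+10%) = -12.7000%
%ΔTR ≈ %ΔP + %ΔQ = (+10%) + (-12.7000%) = -2.7000%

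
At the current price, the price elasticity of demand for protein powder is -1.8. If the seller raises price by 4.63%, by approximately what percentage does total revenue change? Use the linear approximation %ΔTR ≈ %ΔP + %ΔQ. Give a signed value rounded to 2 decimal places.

-3.70%

%ΔQ ≈ Ed × %ΔP = (-1.8) × (+4.63%) = -8.3340%
%ΔTR ≈ %ΔP + %ΔQ = (+4.63%) + (-8.3340%) = -3.7040%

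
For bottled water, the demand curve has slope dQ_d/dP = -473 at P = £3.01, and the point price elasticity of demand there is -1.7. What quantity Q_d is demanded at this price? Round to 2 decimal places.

Ed = (dQ_d/dP)·(P/Q_d) ⇒ Q_d = (dQ_d/dP)·P/Ed = (-473)·3.01/(-1.7) = 837.4882…

837.49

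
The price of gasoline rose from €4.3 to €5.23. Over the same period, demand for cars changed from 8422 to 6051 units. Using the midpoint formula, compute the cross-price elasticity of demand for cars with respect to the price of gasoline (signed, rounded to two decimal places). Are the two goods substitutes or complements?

-1.68; complements

%ΔQ_{cars} = (6051 − 8422)/avg = -2371/7236.5 = -0.327644…
%ΔP_{gasoline} = (5.23 − 4.3)/avg = 0.93/4.765 = 0.195173…
E_cross = (-2371/7236.5) / (0.93/4.765) = -1.6787…
E_cross < 0 ⇒ the goods are complements.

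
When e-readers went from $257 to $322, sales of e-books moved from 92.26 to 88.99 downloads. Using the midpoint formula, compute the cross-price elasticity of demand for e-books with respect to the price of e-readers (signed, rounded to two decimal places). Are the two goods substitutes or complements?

-0.16; complements

%ΔQ_{e-books} = (88.99 − 92.26)/avg = -3.27/90.625 = -0.036082…
%ΔP_{e-readers} = (322 − 257)/avg = 65/289.5 = 0.224525…
E_cross = (-3.27/90.625) / (65/289.5) = -0.1607…
E_cross < 0 ⇒ the goods are complements.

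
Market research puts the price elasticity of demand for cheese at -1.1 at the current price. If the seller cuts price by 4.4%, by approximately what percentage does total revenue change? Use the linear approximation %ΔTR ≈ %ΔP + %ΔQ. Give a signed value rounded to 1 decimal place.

%ΔQ ≈ Ed × %ΔP = (-1.1) × (-4.4%) = +4.8400%
%ΔTR ≈ %ΔP + %ΔQ = (-4.4%) + (+4.8400%) = +0.4400%

+0.4%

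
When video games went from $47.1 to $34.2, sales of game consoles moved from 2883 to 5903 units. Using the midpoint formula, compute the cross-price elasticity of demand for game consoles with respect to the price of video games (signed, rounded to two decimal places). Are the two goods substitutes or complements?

-2.17; complements

%ΔQ_{game consoles} = (5903 − 2883)/avg = 3020/4393 = 0.687457…
%ΔP_{video games} = (34.2 − 47.1)/avg = -12.9/40.65 = -0.317343…
E_cross = (3020/4393) / (-12.9/40.65) = -2.1662…
E_cross < 0 ⇒ the goods are complements.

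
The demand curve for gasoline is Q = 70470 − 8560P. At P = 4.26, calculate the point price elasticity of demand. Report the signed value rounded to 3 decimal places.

-1.072

dQ/dP = −8560. At P = 4.26, Q = 70470 − 8560(4.26) = 34004.4.
Ed = (dQ/dP)·(P/Q) = −8560 × (4.26/34004.4) = -1.07237…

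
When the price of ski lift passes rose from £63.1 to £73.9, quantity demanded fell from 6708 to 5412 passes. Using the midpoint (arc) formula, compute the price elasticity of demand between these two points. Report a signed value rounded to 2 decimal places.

%ΔQ = (5412 − 6708) / [(6708 + 5412)/2] = -1296/6060 = -0.213861…
%ΔP = (73.9 − 63.1) / [(63.1 + 73.9)/2] = 10.8/68.5 = 0.157664…
Arc Ed = %ΔQ / %ΔP = (-1296/6060) / (10.8/68.5) = -1.3564…

-1.36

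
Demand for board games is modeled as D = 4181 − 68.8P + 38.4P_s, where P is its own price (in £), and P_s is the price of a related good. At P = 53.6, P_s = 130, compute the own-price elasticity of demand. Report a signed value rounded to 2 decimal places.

-0.67

At the given values, D = 4181 − 68.8(53.6) + 38.4(130) = 5485.32.
∂D/∂P = −68.8.
E = (-68.8) × (53.6/5485.32) = -0.6722…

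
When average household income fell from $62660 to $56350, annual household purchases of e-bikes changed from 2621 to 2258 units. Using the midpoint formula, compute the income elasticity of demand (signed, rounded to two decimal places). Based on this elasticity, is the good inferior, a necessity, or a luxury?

%ΔQ = (2258 − 2621)/[( 2621 + 2258)/2] = -363/2439.5 = -0.148800…
%ΔIncome = (56350 − 62660)/[( 62660 + 56350)/2] = -6310/59505 = -0.106041…
E_income = (-363/2439.5) / (-6310/59505) = 1.4032…
E_income > 1 ⇒ normal good, luxury.

1.40; luxury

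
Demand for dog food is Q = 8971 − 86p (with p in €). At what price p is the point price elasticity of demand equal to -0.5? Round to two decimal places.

34.77

Ed = −86p/(8971 − 86p). Set this equal to -0.5:
86p = 0.5·(8971 − 86p) ⇒ 86p(1 + 0.5) = 0.5·8971
p = 0.5·8971 / (86·1.5) = 34.7713…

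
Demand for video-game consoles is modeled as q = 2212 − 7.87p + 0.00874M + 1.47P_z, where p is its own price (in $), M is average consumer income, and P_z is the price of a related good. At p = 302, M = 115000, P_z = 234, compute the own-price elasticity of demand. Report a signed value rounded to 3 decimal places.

-2.007

At the given values, q = 2212 − 7.87(302) + 0.00874(115000) + 1.47(234) = 1184.34.
∂q/∂p = −7.87.
E = (-7.87) × (302/1184.34) = -2.00680…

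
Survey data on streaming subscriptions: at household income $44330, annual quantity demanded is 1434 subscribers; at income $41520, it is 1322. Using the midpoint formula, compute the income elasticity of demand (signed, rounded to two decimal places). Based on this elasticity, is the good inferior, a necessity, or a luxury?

1.24; luxury

%ΔQ = (1322 − 1434)/[( 1434 + 1322)/2] = -112/1378 = -0.081277…
%ΔIncome = (41520 − 44330)/[( 44330 + 41520)/2] = -2810/42925 = -0.065463…
E_income = (-112/1378) / (-2810/42925) = 1.2415…
E_income > 1 ⇒ normal good, luxury.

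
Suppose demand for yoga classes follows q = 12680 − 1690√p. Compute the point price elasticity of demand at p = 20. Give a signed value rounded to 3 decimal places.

dq/dp = −1690/(2√p) = -188.948. At p = 20, q = 5122.09.
Ed = (dq/dp)·(p/q) = (-188.948) × (20/5122.09) = -0.73777…

-0.738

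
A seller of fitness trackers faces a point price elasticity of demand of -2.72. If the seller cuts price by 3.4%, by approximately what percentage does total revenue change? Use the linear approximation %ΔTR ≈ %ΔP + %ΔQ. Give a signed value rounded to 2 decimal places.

%ΔQ ≈ Ed × %ΔP = (-2.72) × (-3.4%) = +9.2480%
%ΔTR ≈ %ΔP + %ΔQ = (-3.4%) + (+9.2480%) = +5.8480%

+5.85%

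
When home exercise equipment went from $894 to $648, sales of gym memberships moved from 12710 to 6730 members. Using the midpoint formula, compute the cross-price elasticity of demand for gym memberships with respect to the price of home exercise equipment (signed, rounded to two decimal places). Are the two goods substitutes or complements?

%ΔQ_{gym memberships} = (6730 − 12710)/avg = -5980/9720 = -0.615226…
%ΔP_{home exercise equipment} = (648 − 894)/avg = -246/771 = -0.319066…
E_cross = (-5980/9720) / (-246/771) = 1.9282…
E_cross > 0 ⇒ the goods are substitutes.

1.93; substitutes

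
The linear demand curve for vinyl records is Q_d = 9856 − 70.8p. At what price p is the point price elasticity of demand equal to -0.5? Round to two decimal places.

Ed = −70.8p/(9856 − 70.8p). Set this equal to -0.5:
70.8p = 0.5·(9856 − 70.8p) ⇒ 70.8p(1 + 0.5) = 0.5·9856
p = 0.5·9856 / (70.8·1.5) = 46.4030…

46.40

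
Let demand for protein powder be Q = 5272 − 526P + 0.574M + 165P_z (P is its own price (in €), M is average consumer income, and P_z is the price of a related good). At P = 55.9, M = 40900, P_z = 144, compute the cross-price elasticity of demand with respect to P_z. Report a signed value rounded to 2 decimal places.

1.03

At the given values, Q = 5272 − 526(55.9) + 0.574(40900) + 165(144) = 23105.2.
∂Q/∂P_z = 165.
E = (165) × (144/23105.2) = 1.0283…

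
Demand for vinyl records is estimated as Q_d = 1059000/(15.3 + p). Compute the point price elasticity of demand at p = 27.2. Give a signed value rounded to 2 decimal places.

dQ_d/dp = −1059000/(15.3 + p)² = -586.298. At p = 27.2, Q_d = 24917.6.
Ed = (dQ_d/dp)·(p/Q_d) = (-586.298) × (27.2/24917.6) = -0.64

-0.64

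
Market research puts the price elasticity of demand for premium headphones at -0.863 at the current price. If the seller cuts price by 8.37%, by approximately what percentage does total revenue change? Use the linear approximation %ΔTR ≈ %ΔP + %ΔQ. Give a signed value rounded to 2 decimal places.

-1.15%

%ΔQ ≈ Ed × %ΔP = (-0.863) × (-8.37%) = +7.2233%
%ΔTR ≈ %ΔP + %ΔQ = (-8.37%) + (+7.2233%) = -1.1467%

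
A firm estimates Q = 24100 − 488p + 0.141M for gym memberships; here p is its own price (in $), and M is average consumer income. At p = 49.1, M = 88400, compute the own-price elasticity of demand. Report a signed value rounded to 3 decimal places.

-1.901

At the given values, Q = 24100 − 488(49.1) + 0.141(88400) = 12603.6.
∂Q/∂p = −488.
E = (-488) × (49.1/12603.6) = -1.90110…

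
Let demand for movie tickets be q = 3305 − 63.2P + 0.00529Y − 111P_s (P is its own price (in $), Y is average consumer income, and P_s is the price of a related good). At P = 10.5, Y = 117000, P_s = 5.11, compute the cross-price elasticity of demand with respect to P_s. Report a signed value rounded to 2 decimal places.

At the given values, q = 3305 − 63.2(10.5) + 0.00529(117000) − 111(5.11) = 2693.12.
∂q/∂P_s = -111.
E = (-111) × (5.11/2693.12) = -0.2106…

-0.21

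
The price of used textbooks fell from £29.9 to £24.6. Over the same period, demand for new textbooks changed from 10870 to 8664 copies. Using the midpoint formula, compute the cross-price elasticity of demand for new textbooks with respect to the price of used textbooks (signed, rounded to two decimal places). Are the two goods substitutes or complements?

1.16; substitutes

%ΔQ_{new textbooks} = (8664 − 10870)/avg = -2206/9767 = -0.225862…
%ΔP_{used textbooks} = (24.6 − 29.9)/avg = -5.3/27.25 = -0.194495…
E_cross = (-2206/9767) / (-5.3/27.25) = 1.1612…
E_cross > 0 ⇒ the goods are substitutes.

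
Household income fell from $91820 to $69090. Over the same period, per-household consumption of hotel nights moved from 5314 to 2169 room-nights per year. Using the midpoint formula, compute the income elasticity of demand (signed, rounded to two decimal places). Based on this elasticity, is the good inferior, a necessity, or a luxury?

2.98; luxury

%ΔQ = (2169 − 5314)/[( 5314 + 2169)/2] = -3145/3741.5 = -0.840571…
%ΔIncome = (69090 − 91820)/[( 91820 + 69090)/2] = -22730/80455 = -0.282518…
E_income = (-3145/3741.5) / (-22730/80455) = 2.9752…
E_income > 1 ⇒ normal good, luxury.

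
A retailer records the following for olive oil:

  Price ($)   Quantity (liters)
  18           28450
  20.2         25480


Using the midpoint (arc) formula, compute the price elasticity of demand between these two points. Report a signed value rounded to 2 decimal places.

%ΔQ = (25480 − 28450) / [(28450 + 25480)/2] = -2970/26965 = -0.110142…
%ΔP = (20.2 − 18) / [(18 + 20.2)/2] = 2.2/19.1 = 0.115183…
Arc Ed = %ΔQ / %ΔP = (-2970/26965) / (2.2/19.1) = -0.9562…

-0.96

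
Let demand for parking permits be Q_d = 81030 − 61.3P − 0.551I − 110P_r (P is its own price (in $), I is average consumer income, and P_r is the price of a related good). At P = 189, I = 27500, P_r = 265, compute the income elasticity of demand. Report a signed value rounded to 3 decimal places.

At the given values, Q_d = 81030 − 61.3(189) − 0.551(27500) − 110(265) = 25141.8.
∂Q_d/∂I = -0.551.
E = (-0.551) × (27500/25141.8) = -0.60268…

-0.603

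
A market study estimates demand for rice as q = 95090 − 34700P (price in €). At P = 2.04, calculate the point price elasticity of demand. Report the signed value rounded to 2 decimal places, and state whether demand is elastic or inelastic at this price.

dq/dP = −34700. At P = 2.04, q = 95090 − 34700(2.04) = 24302.
Ed = (dq/dP)·(P/q) = −34700 × (2.04/24302) = -2.9128…
|Ed| = 2.91 > 1, so demand is elastic.

-2.91; elastic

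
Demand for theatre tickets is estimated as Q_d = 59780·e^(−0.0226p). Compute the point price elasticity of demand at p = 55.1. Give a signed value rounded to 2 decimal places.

-1.25

dQ_d/dp = −0.0226·Q_d = -388.915. At p = 55.1, Q_d = 17208.6.
Ed = (dQ_d/dp)·(p/Q_d) = (-388.915) × (55.1/17208.6) = -1.2452…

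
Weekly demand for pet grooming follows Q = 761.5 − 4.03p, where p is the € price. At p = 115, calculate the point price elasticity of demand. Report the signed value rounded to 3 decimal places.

-1.555

dQ/dp = −4.03. At p = 115, Q = 761.5 − 4.03(115) = 298.05.
Ed = (dQ/dp)·(p/Q) = −4.03 × (115/298.05) = -1.55494…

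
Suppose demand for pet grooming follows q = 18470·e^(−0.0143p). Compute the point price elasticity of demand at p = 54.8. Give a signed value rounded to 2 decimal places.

-0.78

dq/dp = −0.0143·q = -120.635. At p = 54.8, q = 8436.
Ed = (dq/dp)·(p/q) = (-120.635) × (54.8/8436) = -0.7836…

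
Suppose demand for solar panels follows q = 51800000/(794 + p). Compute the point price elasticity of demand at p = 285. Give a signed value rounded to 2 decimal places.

dq/dp = −51800000/(794 + p)² = -44.4925. At p = 285, q = 48007.4.
Ed = (dq/dp)·(p/q) = (-44.4925) × (285/48007.4) = -0.2641…

-0.26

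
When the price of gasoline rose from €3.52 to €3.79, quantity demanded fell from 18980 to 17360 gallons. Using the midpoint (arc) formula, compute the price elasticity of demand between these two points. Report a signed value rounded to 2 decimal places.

-1.21

%ΔQ = (17360 − 18980) / [(18980 + 17360)/2] = -1620/18170 = -0.089157…
%ΔP = (3.79 − 3.52) / [(3.52 + 3.79)/2] = 0.27/3.655 = 0.073871…
Arc Ed = %ΔQ / %ΔP = (-1620/18170) / (0.27/3.655) = -1.2069…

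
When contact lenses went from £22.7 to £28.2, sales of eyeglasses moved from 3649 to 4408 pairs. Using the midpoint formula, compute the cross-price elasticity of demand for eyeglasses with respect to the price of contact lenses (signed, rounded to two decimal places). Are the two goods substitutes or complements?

0.87; substitutes

%ΔQ_{eyeglasses} = (4408 − 3649)/avg = 759/4028.5 = 0.188407…
%ΔP_{contact lenses} = (28.2 − 22.7)/avg = 5.5/25.45 = 0.216110…
E_cross = (759/4028.5) / (5.5/25.45) = 0.8718…
E_cross > 0 ⇒ the goods are substitutes.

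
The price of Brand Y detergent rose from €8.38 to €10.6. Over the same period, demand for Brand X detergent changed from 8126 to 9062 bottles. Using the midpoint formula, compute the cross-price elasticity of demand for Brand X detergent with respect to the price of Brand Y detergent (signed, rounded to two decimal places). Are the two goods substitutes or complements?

%ΔQ_{Brand X detergent} = (9062 − 8126)/avg = 936/8594 = 0.108913…
%ΔP_{Brand Y detergent} = (10.6 − 8.38)/avg = 2.22/9.49 = 0.233930…
E_cross = (936/8594) / (2.22/9.49) = 0.4655…
E_cross > 0 ⇒ the goods are substitutes.

0.47; substitutes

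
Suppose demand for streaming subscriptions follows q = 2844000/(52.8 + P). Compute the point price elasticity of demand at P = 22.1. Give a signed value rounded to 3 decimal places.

dq/dP = −2844000/(52.8 + P)² = -506.951. At P = 22.1, q = 37970.6.
Ed = (dq/dP)·(P/q) = (-506.951) × (22.1/37970.6) = -0.29506…

-0.295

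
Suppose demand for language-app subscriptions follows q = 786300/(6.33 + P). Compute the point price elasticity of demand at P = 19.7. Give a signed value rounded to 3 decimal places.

-0.757

dq/dP = −786300/(6.33 + P)² = -1160.49. At P = 19.7, q = 30207.5.
Ed = (dq/dP)·(P/q) = (-1160.49) × (19.7/30207.5) = -0.75681…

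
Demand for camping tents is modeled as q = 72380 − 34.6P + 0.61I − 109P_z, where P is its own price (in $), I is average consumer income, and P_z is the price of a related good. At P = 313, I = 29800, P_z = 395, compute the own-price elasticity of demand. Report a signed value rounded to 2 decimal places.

At the given values, q = 72380 − 34.6(313) + 0.61(29800) − 109(395) = 36673.2.
∂q/∂P = −34.6.
E = (-34.6) × (313/36673.2) = -0.2953…

-0.30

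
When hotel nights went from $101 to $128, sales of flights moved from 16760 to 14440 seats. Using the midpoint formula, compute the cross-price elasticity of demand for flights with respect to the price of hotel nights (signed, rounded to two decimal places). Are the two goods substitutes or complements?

-0.63; complements

%ΔQ_{flights} = (14440 − 16760)/avg = -2320/15600 = -0.148717…
%ΔP_{hotel nights} = (128 − 101)/avg = 27/114.5 = 0.235807…
E_cross = (-2320/15600) / (27/114.5) = -0.6306…
E_cross < 0 ⇒ the goods are complements.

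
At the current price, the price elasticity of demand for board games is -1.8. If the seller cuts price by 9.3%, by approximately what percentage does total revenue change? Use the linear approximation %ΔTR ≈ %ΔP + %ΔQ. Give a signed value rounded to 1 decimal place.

%ΔQ ≈ Ed × %ΔP = (-1.8) × (-9.3%) = +16.7400%
%ΔTR ≈ %ΔP + %ΔQ = (-9.3%) + (+16.7400%) = +7.4400%

+7.4%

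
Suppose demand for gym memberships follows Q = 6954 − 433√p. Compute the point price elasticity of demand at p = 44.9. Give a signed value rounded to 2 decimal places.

dQ/dp = −433/(2√p) = -32.3098. At p = 44.9, Q = 4052.58.
Ed = (dQ/dp)·(p/Q) = (-32.3098) × (44.9/4052.58) = -0.3579…

-0.36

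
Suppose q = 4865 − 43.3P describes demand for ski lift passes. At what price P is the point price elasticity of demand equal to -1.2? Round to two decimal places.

61.28

Ed = −43.3P/(4865 − 43.3P). Set this equal to -1.2:
43.3P = 1.2·(4865 − 43.3P) ⇒ 43.3P(1 + 1.2) = 1.2·4865
P = 1.2·4865 / (43.3·2.2) = 61.2849…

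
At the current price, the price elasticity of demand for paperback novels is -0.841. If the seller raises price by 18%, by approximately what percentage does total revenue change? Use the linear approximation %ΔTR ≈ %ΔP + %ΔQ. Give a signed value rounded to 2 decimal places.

%ΔQ ≈ Ed × %ΔP = (-0.841) × (+18%) = -15.1380%
%ΔTR ≈ %ΔP + %ΔQ = (+18%) + (-15.1380%) = +2.8620%

+2.86%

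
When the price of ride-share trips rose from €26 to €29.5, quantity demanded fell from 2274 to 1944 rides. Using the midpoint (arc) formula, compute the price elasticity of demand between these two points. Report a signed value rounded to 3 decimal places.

%ΔQ = (1944 − 2274) / [(2274 + 1944)/2] = -330/2109 = -0.156472…
%ΔP = (29.5 − 26) / [(26 + 29.5)/2] = 3.5/27.75 = 0.126126…
Arc Ed = %ΔQ / %ΔP = (-330/2109) / (3.5/27.75) = -1.24060…

-1.241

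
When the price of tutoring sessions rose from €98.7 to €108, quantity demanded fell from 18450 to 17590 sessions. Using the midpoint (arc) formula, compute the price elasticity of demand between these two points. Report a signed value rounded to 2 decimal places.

-0.53

%ΔQ = (17590 − 18450) / [(18450 + 17590)/2] = -860/18020 = -0.047724…
%ΔP = (108 − 98.7) / [(98.7 + 108)/2] = 9.3/103.35 = 0.089985…
Arc Ed = %ΔQ / %ΔP = (-860/18020) / (9.3/103.35) = -0.5303…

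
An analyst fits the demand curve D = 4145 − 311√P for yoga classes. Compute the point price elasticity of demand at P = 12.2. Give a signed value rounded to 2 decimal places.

dD/dP = −311/(2√P) = -44.5195. At P = 12.2, D = 3058.72.
Ed = (dD/dP)·(P/D) = (-44.5195) × (12.2/3058.72) = -0.1775…

-0.18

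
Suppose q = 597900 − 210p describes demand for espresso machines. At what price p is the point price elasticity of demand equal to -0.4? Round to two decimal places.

Ed = −210p/(597900 − 210p). Set this equal to -0.4:
210p = 0.4·(597900 − 210p) ⇒ 210p(1 + 0.4) = 0.4·597900
p = 0.4·597900 / (210·1.4) = 813.4693…

813.47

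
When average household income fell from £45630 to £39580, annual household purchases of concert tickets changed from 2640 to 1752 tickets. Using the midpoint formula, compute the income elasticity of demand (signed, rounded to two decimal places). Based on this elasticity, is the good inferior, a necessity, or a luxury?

%ΔQ = (1752 − 2640)/[( 2640 + 1752)/2] = -888/2196 = -0.404371…
%ΔIncome = (39580 − 45630)/[( 45630 + 39580)/2] = -6050/42605 = -0.142002…
E_income = (-888/2196) / (-6050/42605) = 2.8476…
E_income > 1 ⇒ normal good, luxury.

2.85; luxury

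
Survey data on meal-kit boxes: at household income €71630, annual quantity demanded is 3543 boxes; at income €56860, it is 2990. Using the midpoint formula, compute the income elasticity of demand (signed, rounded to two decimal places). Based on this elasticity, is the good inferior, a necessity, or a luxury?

%ΔQ = (2990 − 3543)/[( 3543 + 2990)/2] = -553/3266.5 = -0.169294…
%ΔIncome = (56860 − 71630)/[( 71630 + 56860)/2] = -14770/64245 = -0.229901…
E_income = (-553/3266.5) / (-14770/64245) = 0.7363…
0 < E_income < 1 ⇒ normal good, necessity.

0.74; necessity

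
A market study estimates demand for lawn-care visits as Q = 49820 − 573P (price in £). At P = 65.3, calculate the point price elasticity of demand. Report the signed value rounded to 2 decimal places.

dQ/dP = −573. At P = 65.3, Q = 49820 − 573(65.3) = 12403.1.
Ed = (dQ/dP)·(P/Q) = −573 × (65.3/12403.1) = -3.0167…

-3.02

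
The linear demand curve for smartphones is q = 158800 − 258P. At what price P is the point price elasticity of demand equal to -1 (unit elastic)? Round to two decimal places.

Ed = −258P/(158800 − 258P). Set this equal to -1:
258P = 1·(158800 − 258P) ⇒ 258P(1 + 1) = 1·158800
P = 1·158800 / (258·2) = 307.7519…

307.75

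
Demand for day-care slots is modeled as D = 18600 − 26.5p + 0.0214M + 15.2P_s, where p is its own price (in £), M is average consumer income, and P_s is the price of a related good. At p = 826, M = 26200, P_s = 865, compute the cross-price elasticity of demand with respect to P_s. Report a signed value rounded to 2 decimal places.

1.26

At the given values, D = 18600 − 26.5(826) + 0.0214(26200) + 15.2(865) = 10419.68.
∂D/∂P_s = 15.2.
E = (15.2) × (865/10419.68) = 1.2618…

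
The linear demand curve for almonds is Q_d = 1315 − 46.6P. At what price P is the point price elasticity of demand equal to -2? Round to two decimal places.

Ed = −46.6P/(1315 − 46.6P). Set this equal to -2:
46.6P = 2·(1315 − 46.6P) ⇒ 46.6P(1 + 2) = 2·1315
P = 2·1315 / (46.6·3) = 18.8125…

18.81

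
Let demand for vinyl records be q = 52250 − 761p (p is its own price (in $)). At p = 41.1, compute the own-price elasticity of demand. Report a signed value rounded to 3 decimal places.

-1.491

At the given values, q = 52250 − 761(41.1) = 20972.9.
∂q/∂p = −761.
E = (-761) × (41.1/20972.9) = -1.49131…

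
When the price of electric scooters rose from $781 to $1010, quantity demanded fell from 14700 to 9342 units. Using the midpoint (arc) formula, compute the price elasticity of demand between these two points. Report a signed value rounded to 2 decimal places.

-1.74

%ΔQ = (9342 − 14700) / [(14700 + 9342)/2] = -5358/12021 = -0.445719…
%ΔP = (1010 − 781) / [(781 + 1010)/2] = 229/895.5 = 0.255723…
Arc Ed = %ΔQ / %ΔP = (-5358/12021) / (229/895.5) = -1.7429…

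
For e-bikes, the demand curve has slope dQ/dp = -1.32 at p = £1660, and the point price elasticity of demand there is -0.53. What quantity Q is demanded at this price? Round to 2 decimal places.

Ed = (dQ/dp)·(p/Q) ⇒ Q = (dQ/dp)·p/Ed = (-1.32)·1660/(-0.53) = 4134.3396…

4134.34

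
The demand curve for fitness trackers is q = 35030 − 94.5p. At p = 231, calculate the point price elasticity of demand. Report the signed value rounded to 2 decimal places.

dq/dp = −94.5. At p = 231, q = 35030 − 94.5(231) = 13200.5.
Ed = (dq/dp)·(p/q) = −94.5 × (231/13200.5) = -1.6536…

-1.65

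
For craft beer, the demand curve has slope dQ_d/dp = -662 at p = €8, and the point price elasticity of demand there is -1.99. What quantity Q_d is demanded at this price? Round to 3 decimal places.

Ed = (dQ_d/dp)·(p/Q_d) ⇒ Q_d = (dQ_d/dp)·p/Ed = (-662)·8/(-1.99) = 2661.30653…

2661.307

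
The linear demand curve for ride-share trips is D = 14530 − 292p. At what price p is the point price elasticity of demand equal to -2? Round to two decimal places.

33.17

Ed = −292p/(14530 − 292p). Set this equal to -2:
292p = 2·(14530 − 292p) ⇒ 292p(1 + 2) = 2·14530
p = 2·14530 / (292·3) = 33.1735…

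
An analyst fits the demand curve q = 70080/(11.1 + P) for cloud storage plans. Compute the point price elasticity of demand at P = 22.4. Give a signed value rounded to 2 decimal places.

-0.67

dq/dP = −70080/(11.1 + P)² = -62.446. At P = 22.4, q = 2091.94.
Ed = (dq/dP)·(P/q) = (-62.446) × (22.4/2091.94) = -0.6686…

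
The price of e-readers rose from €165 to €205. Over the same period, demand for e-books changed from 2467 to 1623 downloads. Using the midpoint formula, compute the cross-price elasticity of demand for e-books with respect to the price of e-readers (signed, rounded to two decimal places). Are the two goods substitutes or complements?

-1.91; complements

%ΔQ_{e-books} = (1623 − 2467)/avg = -844/2045 = -0.412713…
%ΔP_{e-readers} = (205 − 165)/avg = 40/185 = 0.216216…
E_cross = (-844/2045) / (40/185) = -1.9088…
E_cross < 0 ⇒ the goods are complements.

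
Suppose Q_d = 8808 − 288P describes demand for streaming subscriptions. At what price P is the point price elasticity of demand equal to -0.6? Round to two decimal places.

Ed = −288P/(8808 − 288P). Set this equal to -0.6:
288P = 0.6·(8808 − 288P) ⇒ 288P(1 + 0.6) = 0.6·8808
P = 0.6·8808 / (288·1.6) = 11.4687…

11.47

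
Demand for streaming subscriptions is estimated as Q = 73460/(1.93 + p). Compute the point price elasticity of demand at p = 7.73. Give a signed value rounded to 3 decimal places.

dQ/dp = −73460/(1.93 + p)² = -787.221. At p = 7.73, Q = 7604.55.
Ed = (dQ/dp)·(p/Q) = (-787.221) × (7.73/7604.55) = -0.80020…

-0.800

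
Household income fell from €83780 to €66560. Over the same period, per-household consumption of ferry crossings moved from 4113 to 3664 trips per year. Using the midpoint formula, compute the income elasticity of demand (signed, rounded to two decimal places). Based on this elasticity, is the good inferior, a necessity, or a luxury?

0.50; necessity

%ΔQ = (3664 − 4113)/[( 4113 + 3664)/2] = -449/3888.5 = -0.115468…
%ΔIncome = (66560 − 83780)/[( 83780 + 66560)/2] = -17220/75170 = -0.229080…
E_income = (-449/3888.5) / (-17220/75170) = 0.5040…
0 < E_income < 1 ⇒ normal good, necessity.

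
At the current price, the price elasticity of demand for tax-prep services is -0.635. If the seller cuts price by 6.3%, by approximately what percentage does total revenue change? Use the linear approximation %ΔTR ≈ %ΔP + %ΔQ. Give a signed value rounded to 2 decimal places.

-2.30%

%ΔQ ≈ Ed × %ΔP = (-0.635) × (-6.3%) = +4.0005%
%ΔTR ≈ %ΔP + %ΔQ = (-6.3%) + (+4.0005%) = -2.2995%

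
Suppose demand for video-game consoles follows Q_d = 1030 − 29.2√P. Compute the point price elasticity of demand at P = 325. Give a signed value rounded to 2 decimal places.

dQ_d/dP = −29.2/(2√P) = -0.809862. At P = 325, Q_d = 503.59.
Ed = (dQ_d/dP)·(P/Q_d) = (-0.809862) × (325/503.59) = -0.5226…

-0.52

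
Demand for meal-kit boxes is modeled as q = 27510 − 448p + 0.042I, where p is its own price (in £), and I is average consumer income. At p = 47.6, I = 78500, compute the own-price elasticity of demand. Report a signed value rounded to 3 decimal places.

At the given values, q = 27510 − 448(47.6) + 0.042(78500) = 9482.2.
∂q/∂p = −448.
E = (-448) × (47.6/9482.2) = -2.24892…

-2.249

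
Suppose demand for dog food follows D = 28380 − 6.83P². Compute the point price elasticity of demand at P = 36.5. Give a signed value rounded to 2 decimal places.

-0.94

dD/dP = −2·6.83·P = -498.59. At P = 36.5, D = 19280.7325.
Ed = (dD/dP)·(P/D) = (-498.59) × (36.5/19280.7325) = -0.9438…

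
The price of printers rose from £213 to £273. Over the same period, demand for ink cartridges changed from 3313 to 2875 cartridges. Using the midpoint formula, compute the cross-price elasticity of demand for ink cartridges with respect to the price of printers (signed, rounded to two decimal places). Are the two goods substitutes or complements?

-0.57; complements

%ΔQ_{ink cartridges} = (2875 − 3313)/avg = -438/3094 = -0.141564…
%ΔP_{printers} = (273 − 213)/avg = 60/243 = 0.246913…
E_cross = (-438/3094) / (60/243) = -0.5733…
E_cross < 0 ⇒ the goods are complements.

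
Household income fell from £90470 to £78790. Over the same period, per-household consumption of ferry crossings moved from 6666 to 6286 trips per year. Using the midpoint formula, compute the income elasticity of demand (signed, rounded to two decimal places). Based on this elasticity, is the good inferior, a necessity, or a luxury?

0.43; necessity

%ΔQ = (6286 − 6666)/[( 6666 + 6286)/2] = -380/6476 = -0.058678…
%ΔIncome = (78790 − 90470)/[( 90470 + 78790)/2] = -11680/84630 = -0.138012…
E_income = (-380/6476) / (-11680/84630) = 0.4251…
0 < E_income < 1 ⇒ normal good, necessity.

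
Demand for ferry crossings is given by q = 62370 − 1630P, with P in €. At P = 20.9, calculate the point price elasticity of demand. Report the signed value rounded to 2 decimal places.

dq/dP = −1630. At P = 20.9, q = 62370 − 1630(20.9) = 28303.
Ed = (dq/dP)·(P/q) = −1630 × (20.9/28303) = -1.2036…

-1.20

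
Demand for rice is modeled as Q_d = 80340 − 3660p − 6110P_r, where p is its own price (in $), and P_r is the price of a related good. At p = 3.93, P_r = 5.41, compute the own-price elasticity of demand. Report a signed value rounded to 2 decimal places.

-0.44

At the given values, Q_d = 80340 − 3660(3.93) − 6110(5.41) = 32901.1.
∂Q_d/∂p = −3660.
E = (-3660) × (3.93/32901.1) = -0.4371…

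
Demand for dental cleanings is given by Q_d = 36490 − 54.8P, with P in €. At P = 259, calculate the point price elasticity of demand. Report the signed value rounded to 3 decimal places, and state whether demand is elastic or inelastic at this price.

dQ_d/dP = −54.8. At P = 259, Q_d = 36490 − 54.8(259) = 22296.8.
Ed = (dQ_d/dP)·(P/Q_d) = −54.8 × (259/22296.8) = -0.63655…
|Ed| = 0.637 < 1, so demand is inelastic.

-0.637; inelastic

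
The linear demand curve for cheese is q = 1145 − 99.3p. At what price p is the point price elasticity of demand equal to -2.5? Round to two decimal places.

Ed = −99.3p/(1145 − 99.3p). Set this equal to -2.5:
99.3p = 2.5·(1145 − 99.3p) ⇒ 99.3p(1 + 2.5) = 2.5·1145
p = 2.5·1145 / (99.3·3.5) = 8.2362…

8.24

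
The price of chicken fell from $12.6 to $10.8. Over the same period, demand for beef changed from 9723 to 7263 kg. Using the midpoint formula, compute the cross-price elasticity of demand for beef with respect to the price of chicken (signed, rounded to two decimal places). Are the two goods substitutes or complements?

1.88; substitutes

%ΔQ_{beef} = (7263 − 9723)/avg = -2460/8493 = -0.289650…
%ΔP_{chicken} = (10.8 − 12.6)/avg = -1.8/11.7 = -0.153846…
E_cross = (-2460/8493) / (-1.8/11.7) = 1.8827…
E_cross > 0 ⇒ the goods are substitutes.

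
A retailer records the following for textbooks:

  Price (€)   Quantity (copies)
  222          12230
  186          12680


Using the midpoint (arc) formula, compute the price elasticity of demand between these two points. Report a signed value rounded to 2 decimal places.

-0.20

%ΔQ = (12680 − 12230) / [(12230 + 12680)/2] = 450/12455 = 0.036130…
%ΔP = (186 − 222) / [(222 + 186)/2] = -36/204 = -0.176470…
Arc Ed = %ΔQ / %ΔP = (450/12455) / (-36/204) = -0.2047…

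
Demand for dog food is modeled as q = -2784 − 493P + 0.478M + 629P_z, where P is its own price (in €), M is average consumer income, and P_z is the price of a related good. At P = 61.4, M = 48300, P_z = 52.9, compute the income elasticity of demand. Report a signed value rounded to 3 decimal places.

0.991

At the given values, q = -2784 − 493(61.4) + 0.478(48300) + 629(52.9) = 23307.3.
∂q/∂M = 0.478.
E = (0.478) × (48300/23307.3) = 0.99056…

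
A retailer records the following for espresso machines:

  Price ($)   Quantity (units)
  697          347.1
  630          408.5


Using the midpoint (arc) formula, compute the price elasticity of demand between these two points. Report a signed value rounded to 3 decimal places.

-1.609

%ΔQ = (408.5 − 347.1) / [(347.1 + 408.5)/2] = 61.4/377.8 = 0.162519…
%ΔP = (630 − 697) / [(697 + 630)/2] = -67/663.5 = -0.100979…
Arc Ed = %ΔQ / %ΔP = (61.4/377.8) / (-67/663.5) = -1.60943…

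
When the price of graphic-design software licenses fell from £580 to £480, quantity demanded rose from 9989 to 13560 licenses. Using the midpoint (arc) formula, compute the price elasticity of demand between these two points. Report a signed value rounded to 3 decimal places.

-1.607

%ΔQ = (13560 − 9989) / [(9989 + 13560)/2] = 3571/11774.5 = 0.303282…
%ΔP = (480 − 580) / [(580 + 480)/2] = -100/530 = -0.188679…
Arc Ed = %ΔQ / %ΔP = (3571/11774.5) / (-100/530) = -1.60739…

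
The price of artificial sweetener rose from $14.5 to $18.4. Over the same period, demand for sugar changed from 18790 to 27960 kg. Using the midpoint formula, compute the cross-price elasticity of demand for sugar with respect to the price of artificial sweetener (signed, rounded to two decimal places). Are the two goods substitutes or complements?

1.65; substitutes

%ΔQ_{sugar} = (27960 − 18790)/avg = 9170/23375 = 0.392299…
%ΔP_{artificial sweetener} = (18.4 − 14.5)/avg = 3.9/16.45 = 0.237082…
E_cross = (9170/23375) / (3.9/16.45) = 1.6546…
E_cross > 0 ⇒ the goods are substitutes.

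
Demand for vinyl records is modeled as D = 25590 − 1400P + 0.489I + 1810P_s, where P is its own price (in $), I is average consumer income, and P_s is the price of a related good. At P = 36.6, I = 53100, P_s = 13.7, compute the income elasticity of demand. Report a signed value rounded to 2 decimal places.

1.03

At the given values, D = 25590 − 1400(36.6) + 0.489(53100) + 1810(13.7) = 25112.9.
∂D/∂I = 0.489.
E = (0.489) × (53100/25112.9) = 1.0339…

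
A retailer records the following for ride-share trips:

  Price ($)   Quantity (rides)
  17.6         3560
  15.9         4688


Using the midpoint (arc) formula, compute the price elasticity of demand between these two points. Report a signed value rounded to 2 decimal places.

%ΔQ = (4688 − 3560) / [(3560 + 4688)/2] = 1128/4124 = 0.273520…
%ΔP = (15.9 − 17.6) / [(17.6 + 15.9)/2] = -1.7/16.75 = -0.101492…
Arc Ed = %ΔQ / %ΔP = (1128/4124) / (-1.7/16.75) = -2.6949…

-2.69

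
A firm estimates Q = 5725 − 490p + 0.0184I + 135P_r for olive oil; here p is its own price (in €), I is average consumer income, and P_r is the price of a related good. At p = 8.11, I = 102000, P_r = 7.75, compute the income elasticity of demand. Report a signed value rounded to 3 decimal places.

0.402

At the given values, Q = 5725 − 490(8.11) + 0.0184(102000) + 135(7.75) = 4674.15.
∂Q/∂I = 0.0184.
E = (0.0184) × (102000/4674.15) = 0.40152…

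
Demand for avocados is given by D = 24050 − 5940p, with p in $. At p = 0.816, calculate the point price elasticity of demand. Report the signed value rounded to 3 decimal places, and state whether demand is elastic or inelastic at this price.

-0.252; inelastic

dD/dp = −5940. At p = 0.816, D = 24050 − 5940(0.816) = 19202.96.
Ed = (dD/dp)·(p/D) = −5940 × (0.816/19202.96) = -0.25241…
|Ed| = 0.252 < 1, so demand is inelastic.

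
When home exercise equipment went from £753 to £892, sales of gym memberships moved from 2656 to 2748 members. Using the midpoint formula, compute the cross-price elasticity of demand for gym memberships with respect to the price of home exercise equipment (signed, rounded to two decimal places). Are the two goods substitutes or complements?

0.20; substitutes

%ΔQ_{gym memberships} = (2748 − 2656)/avg = 92/2702 = 0.034048…
%ΔP_{home exercise equipment} = (892 − 753)/avg = 139/822.5 = 0.168996…
E_cross = (92/2702) / (139/822.5) = 0.2014…
E_cross > 0 ⇒ the goods are substitutes.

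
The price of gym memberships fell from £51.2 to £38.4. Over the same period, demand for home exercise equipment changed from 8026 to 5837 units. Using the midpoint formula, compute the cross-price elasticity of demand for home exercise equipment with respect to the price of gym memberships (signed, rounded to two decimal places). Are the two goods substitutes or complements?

%ΔQ_{home exercise equipment} = (5837 − 8026)/avg = -2189/6931.5 = -0.315804…
%ΔP_{gym memberships} = (38.4 − 51.2)/avg = -12.8/44.8 = -0.285714…
E_cross = (-2189/6931.5) / (-12.8/44.8) = 1.1053…
E_cross > 0 ⇒ the goods are substitutes.

1.11; substitutes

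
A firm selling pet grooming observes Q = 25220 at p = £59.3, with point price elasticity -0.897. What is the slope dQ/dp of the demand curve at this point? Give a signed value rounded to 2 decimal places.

Ed = (dQ/dp)·(p/Q) ⇒ dQ/dp = Ed·Q/p = (-0.897)·25220/59.3 = -381.4897…

-381.49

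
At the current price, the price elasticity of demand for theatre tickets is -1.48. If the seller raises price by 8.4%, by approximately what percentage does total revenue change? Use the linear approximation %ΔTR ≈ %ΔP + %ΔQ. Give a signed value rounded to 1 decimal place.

%ΔQ ≈ Ed × %ΔP = (-1.48) × (+8.4%) = -12.4320%
%ΔTR ≈ %ΔP + %ΔQ = (+8.4%) + (-12.4320%) = -4.0320%

-4.0%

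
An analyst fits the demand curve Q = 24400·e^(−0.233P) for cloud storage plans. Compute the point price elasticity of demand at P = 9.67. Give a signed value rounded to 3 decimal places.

-2.253

dQ/dP = −0.233·Q = -597.355. At P = 9.67, Q = 2563.76.
Ed = (dQ/dP)·(P/Q) = (-597.355) × (9.67/2563.76) = -2.25311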